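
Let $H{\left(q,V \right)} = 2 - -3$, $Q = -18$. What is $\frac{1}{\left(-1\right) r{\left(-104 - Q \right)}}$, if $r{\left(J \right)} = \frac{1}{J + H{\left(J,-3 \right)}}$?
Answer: $81$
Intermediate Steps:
$H{\left(q,V \right)} = 5$ ($H{\left(q,V \right)} = 2 + 3 = 5$)
$r{\left(J \right)} = \frac{1}{5 + J}$ ($r{\left(J \right)} = \frac{1}{J + 5} = \frac{1}{5 + J}$)
$\frac{1}{\left(-1\right) r{\left(-104 - Q \right)}} = \frac{1}{\left(-1\right) \frac{1}{5 - 86}} = \frac{1}{\left(-1\right) \frac{1}{-81}} = \frac{1}{\left(-1\right) \left(- \frac{1}{81}\right)} = \frac{1}{\frac{1}{81}} = 81$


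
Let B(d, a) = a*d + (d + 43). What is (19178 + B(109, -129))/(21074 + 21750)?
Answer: 5269/42824 ≈ 0.12304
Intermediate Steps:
B(d, a) = 43 + d + a*d (B(d, a) = a*d + (43 + d) = 43 + d + a*d)
(19178 + B(109, -129))/(21074 + 21750) = (19178 + (43 + 109 - 129*109))/(21074 + 21750) = (19178 + (43 + 109 - 14061))/42824 = (19178 - 13909)*(1/42824) = 5269*(1/42824) = 5269/42824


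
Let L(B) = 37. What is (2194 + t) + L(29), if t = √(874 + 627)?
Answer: 2231 + √1501 ≈ 2269.7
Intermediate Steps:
t = √1501 ≈ 38.743
(2194 + t) + L(29) = (2194 + √1501) + 37 = 2231 + √1501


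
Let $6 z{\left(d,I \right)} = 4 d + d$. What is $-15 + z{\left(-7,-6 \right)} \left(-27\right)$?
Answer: $\frac{285}{2} \approx 142.5$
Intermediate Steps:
$z{\left(d,I \right)} = \frac{5 d}{6}$ ($z{\left(d,I \right)} = \frac{4 d + d}{6} = \frac{5 d}{6}$)
$-15 + z{\left(-7,-6 \right)} \left(-27\right) = -15 + \frac{5}{6} \left(-7\right) \left(-27\right) = -15 - - \frac{315}{2} = -15 + \frac{315}{2} = \frac{285}{2}$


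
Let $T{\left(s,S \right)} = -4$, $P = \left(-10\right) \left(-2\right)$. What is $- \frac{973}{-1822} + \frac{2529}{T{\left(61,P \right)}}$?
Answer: $- \frac{2301973}{3644} \approx -631.72$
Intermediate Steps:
$P = 20$
$- \frac{973}{-1822} + \frac{2529}{T{\left(61,P \right)}} = - \frac{973}{-1822} + \frac{2529}{-4} = \left(-973\right) \left(- \frac{1}{1822}\right) + 2529 \left(- \frac{1}{4}\right) = \frac{973}{1822} - \frac{2529}{4} = - \frac{2301973}{3644}$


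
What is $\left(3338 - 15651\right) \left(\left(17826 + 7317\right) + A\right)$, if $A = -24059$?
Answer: $-13347292$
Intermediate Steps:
$\left(3338 - 15651\right) \left(\left(17826 + 7317\right) + A\right) = \left(3338 - 15651\right) \left(\left(17826 + 7317\right) - 24059\right) = - 12313 \left(25143 - 24059\right) = \left(-12313\right) 1084 = -13347292$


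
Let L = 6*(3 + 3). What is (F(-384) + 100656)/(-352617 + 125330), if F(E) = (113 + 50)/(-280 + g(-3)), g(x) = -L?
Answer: -31807133/71822692 ≈ -0.44286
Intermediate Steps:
L = 36 (L = 6*6 = 36)
g(x) = -36 (g(x) = -1*36 = -36)
F(E) = -163/316 (F(E) = (113 + 50)/(-280 - 36) = 163/(-316) = 163*(-1/316) = -163/316)
(F(-384) + 100656)/(-352617 + 125330) = (-163/316 + 100656)/(-352617 + 125330) = (31807133/316)/(-227287) = (31807133/316)*(-1/227287) = -31807133/71822692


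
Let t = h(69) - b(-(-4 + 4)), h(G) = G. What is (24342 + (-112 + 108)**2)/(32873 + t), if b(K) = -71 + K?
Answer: 24358/33013 ≈ 0.73783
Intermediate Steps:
t = 140 (t = 69 - (-71 - (-4 + 4)) = 69 - (-71 - 1*0) = 69 - (-71 + 0) = 69 - 1*(-71) = 69 + 71 = 140)
(24342 + (-112 + 108)**2)/(32873 + t) = (24342 + (-112 + 108)**2)/(32873 + 140) = (24342 + (-4)**2)/33013 = (24342 + 16)*(1/33013) = 24358*(1/33013) = 24358/33013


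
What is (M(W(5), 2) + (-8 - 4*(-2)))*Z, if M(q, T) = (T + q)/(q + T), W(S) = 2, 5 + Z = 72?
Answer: 67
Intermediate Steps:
Z = 67 (Z = -5 + 72 = 67)
M(q, T) = 1 (M(q, T) = (T + q)/(T + q) = 1)
(M(W(5), 2) + (-8 - 4*(-2)))*Z = (1 + (-8 - 4*(-2)))*67 = (1 + (-8 + 8))*67 = (1 + 0)*67 = 1*67 = 67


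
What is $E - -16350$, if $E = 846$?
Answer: $17196$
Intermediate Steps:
$E - -16350 = 846 - -16350 = 846 + 16350 = 17196$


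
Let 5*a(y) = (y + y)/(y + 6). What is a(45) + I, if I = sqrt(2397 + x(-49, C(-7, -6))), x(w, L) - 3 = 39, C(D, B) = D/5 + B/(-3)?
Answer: 6/17 + 3*sqrt(271) ≈ 49.739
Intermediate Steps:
C(D, B) = -B/3 + D/5 (C(D, B) = D*(1/5) + B*(-1/3) = D/5 - B/3 = -B/3 + D/5)
x(w, L) = 42 (x(w, L) = 3 + 39 = 42)
I = 3*sqrt(271) (I = sqrt(2397 + 42) = sqrt(2439) = 3*sqrt(271) ≈ 49.386)
a(y) = 2*y/(5*(6 + y)) (a(y) = ((y + y)/(y + 6))/5 = ((2*y)/(6 + y))/5 = (2*y/(6 + y))/5 = 2*y/(5*(6 + y)))
a(45) + I = (2/5)*45/(6 + 45) + 3*sqrt(271) = (2/5)*45/51 + 3*sqrt(271) = (2/5)*45*(1/51) + 3*sqrt(271) = 6/17 + 3*sqrt(271)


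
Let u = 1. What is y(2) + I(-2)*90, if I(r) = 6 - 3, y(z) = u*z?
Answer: 272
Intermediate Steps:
y(z) = z (y(z) = 1*z = z)
I(r) = 3
y(2) + I(-2)*90 = 2 + 3*90 = 2 + 270 = 272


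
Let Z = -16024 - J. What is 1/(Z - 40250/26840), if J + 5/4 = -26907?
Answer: 1342/14604651 ≈ 9.1888e-5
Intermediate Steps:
J = -107633/4 (J = -5/4 - 26907 = -107633/4 ≈ -26908.)
Z = 43537/4 (Z = -16024 - 1*(-107633/4) = -16024 + 107633/4 = 43537/4 ≈ 10884.)
1/(Z - 40250/26840) = 1/(43537/4 - 40250/26840) = 1/(43537/4 - 40250*1/26840) = 1/(43537/4 - 4025/2684) = 1/(14604651/1342) = 1342/14604651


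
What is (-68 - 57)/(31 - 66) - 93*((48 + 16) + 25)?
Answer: -57914/7 ≈ -8273.4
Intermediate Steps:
(-68 - 57)/(31 - 66) - 93*((48 + 16) + 25) = -125/(-35) - 93*(64 + 25) = -125*(-1/35) - 93*89 = 25/7 - 8277 = -57914/7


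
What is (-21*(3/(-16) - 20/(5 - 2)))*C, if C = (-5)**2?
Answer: 57575/16 ≈ 3598.4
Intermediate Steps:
C = 25
(-21*(3/(-16) - 20/(5 - 2)))*C = -21*(3/(-16) - 20/(5 - 2))*25 = -21*(3*(-1/16) - 20/3)*25 = -21*(-3/16 - 20*1/3)*25 = -21*(-3/16 - 20/3)*25 = -21*(-329/48)*25 = (2303/16)*25 = 57575/16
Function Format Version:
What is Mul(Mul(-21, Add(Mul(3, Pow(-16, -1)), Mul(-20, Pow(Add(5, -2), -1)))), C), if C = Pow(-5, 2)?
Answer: Rational(57575, 16) ≈ 3598.4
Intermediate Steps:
C = 25
Mul(Mul(-21, Add(Mul(3, Pow(-16, -1)), Mul(-20, Pow(Add(5, -2), -1)))), C) = Mul(Mul(-21, Add(Mul(3, Pow(-16, -1)), Mul(-20, Pow(Add(5, -2), -1)))), 25) = Mul(Mul(-21, Add(Mul(3, Rational(-1, 16)), Mul(-20, Pow(3, -1)))), 25) = Mul(Mul(-21, Add(Rational(-3, 16), Mul(-20, Rational(1, 3)))), 25) = Mul(Mul(-21, Add(Rational(-3, 16), Rational(-20, 3))), 25) = Mul(Mul(-21, Rational(-329, 48)), 25) = Mul(Rational(2303, 16), 25) = Rational(57575, 16)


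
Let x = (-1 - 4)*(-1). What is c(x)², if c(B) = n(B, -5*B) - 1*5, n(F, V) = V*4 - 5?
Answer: 12100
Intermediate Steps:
n(F, V) = -5 + 4*V (n(F, V) = 4*V - 5 = -5 + 4*V)
x = 5 (x = -5*(-1) = 5)
c(B) = -10 - 20*B (c(B) = (-5 + 4*(-5*B)) - 1*5 = (-5 - 20*B) - 5 = -10 - 20*B)
c(x)² = (-10 - 20*5)² = (-10 - 100)² = (-110)² = 12100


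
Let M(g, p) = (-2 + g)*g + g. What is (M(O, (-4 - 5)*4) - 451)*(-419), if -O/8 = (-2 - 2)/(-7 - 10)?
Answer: 53955049/289 ≈ 1.8670e+5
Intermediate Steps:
O = -32/17 (O = -8*(-2 - 2)/(-7 - 10) = -(-32)/(-17) = -(-32)*(-1)/17 = -8*4/17 = -32/17 ≈ -1.8824)
M(g, p) = g + g*(-2 + g) (M(g, p) = g*(-2 + g) + g = g + g*(-2 + g))
(M(O, (-4 - 5)*4) - 451)*(-419) = (-32*(-1 - 32/17)/17 - 451)*(-419) = (-32/17*(-49/17) - 451)*(-419) = (1568/289 - 451)*(-419) = -128771/289*(-419) = 53955049/289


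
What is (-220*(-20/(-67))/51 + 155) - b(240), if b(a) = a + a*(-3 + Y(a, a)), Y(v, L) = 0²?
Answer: 2165395/3417 ≈ 633.71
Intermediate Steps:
Y(v, L) = 0
b(a) = -2*a (b(a) = a + a*(-3 + 0) = a + a*(-3) = a - 3*a = -2*a)
(-220*(-20/(-67))/51 + 155) - b(240) = (-220*(-20/(-67))/51 + 155) - (-2)*240 = (-220*(-20*(-1/67))/51 + 155) - 1*(-480) = (-4400/(67*51) + 155) + 480 = (-220*20/3417 + 155) + 480 = (-4400/3417 + 155) + 480 = 525235/3417 + 480 = 2165395/3417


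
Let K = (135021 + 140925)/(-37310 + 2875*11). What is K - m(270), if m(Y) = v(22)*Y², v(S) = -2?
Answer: 276199018/1895 ≈ 1.4575e+5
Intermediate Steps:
K = -91982/1895 (K = 275946/(-37310 + 31625) = 275946/(-5685) = 275946*(-1/5685) = -91982/1895 ≈ -48.539)
m(Y) = -2*Y²
K - m(270) = -91982/1895 - (-2)*270² = -91982/1895 - (-2)*72900 = -91982/1895 - 1*(-145800) = -91982/1895 + 145800 = 276199018/1895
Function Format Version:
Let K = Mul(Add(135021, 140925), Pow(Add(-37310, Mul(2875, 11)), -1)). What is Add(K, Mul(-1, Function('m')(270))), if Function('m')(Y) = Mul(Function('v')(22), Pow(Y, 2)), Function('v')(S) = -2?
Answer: Rational(276199018, 1895) ≈ 1.4575e+5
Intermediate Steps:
K = Rational(-91982, 1895) (K = Mul(275946, Pow(Add(-37310, 31625), -1)) = Mul(275946, Pow(-5685, -1)) = Mul(275946, Rational(-1, 5685)) = Rational(-91982, 1895) ≈ -48.539)
Function('m')(Y) = Mul(-2, Pow(Y, 2))
Add(K, Mul(-1, Function('m')(270))) = Add(Rational(-91982, 1895), Mul(-1, Mul(-2, Pow(270, 2)))) = Add(Rational(-91982, 1895), Mul(-1, Mul(-2, 72900))) = Add(Rational(-91982, 1895), Mul(-1, -145800)) = Add(Rational(-91982, 1895), 145800) = Rational(276199018, 1895)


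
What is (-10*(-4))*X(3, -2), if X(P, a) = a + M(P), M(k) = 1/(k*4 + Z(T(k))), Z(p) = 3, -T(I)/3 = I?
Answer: -232/3 ≈ -77.333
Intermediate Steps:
T(I) = -3*I
M(k) = 1/(3 + 4*k) (M(k) = 1/(k*4 + 3) = 1/(4*k + 3) = 1/(3 + 4*k))
X(P, a) = a + 1/(3 + 4*P)
(-10*(-4))*X(3, -2) = (-10*(-4))*(-2 + 1/(3 + 4*3)) = 40*(-2 + 1/(3 + 12)) = 40*(-2 + 1/15) = 40*(-29/15) = -232/3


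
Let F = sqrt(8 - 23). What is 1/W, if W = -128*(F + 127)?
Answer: I/(128*(sqrt(15) - 127*I)) ≈ -6.1459e-5 + 1.8742e-6*I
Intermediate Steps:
F = I*sqrt(15) (F = sqrt(-15) = I*sqrt(15) ≈ 3.873*I)
W = -16256 - 128*I*sqrt(15) (W = -128*(I*sqrt(15) + 127) = -128*(127 + I*sqrt(15)) = -16256 - 128*I*sqrt(15) ≈ -16256.0 - 495.74*I)
1/W = 1/(-16256 - 128*I*sqrt(15))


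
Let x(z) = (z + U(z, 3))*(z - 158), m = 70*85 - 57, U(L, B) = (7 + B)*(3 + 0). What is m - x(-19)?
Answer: 7840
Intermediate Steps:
U(L, B) = 21 + 3*B (U(L, B) = (7 + B)*3 = 21 + 3*B)
m = 5893 (m = 5950 - 57 = 5893)
x(z) = (-158 + z)*(30 + z) (x(z) = (z + (21 + 3*3))*(z - 158) = (z + (21 + 9))*(-158 + z) = (z + 30)*(-158 + z) = (30 + z)*(-158 + z) = (-158 + z)*(30 + z))
m - x(-19) = 5893 - (-4740 + (-19)² - 128*(-19)) = 5893 - (-4740 + 361 + 2432) = 5893 - 1*(-1947) = 5893 + 1947 = 7840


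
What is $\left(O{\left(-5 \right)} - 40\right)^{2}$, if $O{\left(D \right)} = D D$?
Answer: $225$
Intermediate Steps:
$O{\left(D \right)} = D^{2}$
$\left(O{\left(-5 \right)} - 40\right)^{2} = \left(\left(-5\right)^{2} - 40\right)^{2} = \left(25 - 40\right)^{2} = \left(-15\right)^{2} = 225$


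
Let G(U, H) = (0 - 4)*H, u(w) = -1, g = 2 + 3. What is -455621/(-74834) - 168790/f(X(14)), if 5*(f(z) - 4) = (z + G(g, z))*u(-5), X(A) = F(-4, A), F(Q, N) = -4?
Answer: -15788127333/149668 ≈ -1.0549e+5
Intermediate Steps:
g = 5
X(A) = -4
G(U, H) = -4*H
f(z) = 4 + 3*z/5 (f(z) = 4 + ((z - 4*z)*(-1))/5 = 4 + (-3*z*(-1))/5 = 4 + (3*z)/5 = 4 + 3*z/5)
-455621/(-74834) - 168790/f(X(14)) = -455621/(-74834) - 168790/(4 + (⅗)*(-4)) = -455621*(-1/74834) - 168790/(4 - 12/5) = 455621/74834 - 168790/8/5 = 455621/74834 - 168790*5/8 = 455621/74834 - 421975/4 = -15788127333/149668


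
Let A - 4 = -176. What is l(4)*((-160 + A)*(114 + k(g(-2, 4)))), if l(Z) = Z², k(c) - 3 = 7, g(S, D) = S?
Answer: -658688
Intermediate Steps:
A = -172 (A = 4 - 176 = -172)
k(c) = 10 (k(c) = 3 + 7 = 10)
l(4)*((-160 + A)*(114 + k(g(-2, 4)))) = 4²*((-160 - 172)*(114 + 10)) = 16*(-332*124) = 16*(-41168) = -658688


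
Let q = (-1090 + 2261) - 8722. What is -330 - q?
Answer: 7221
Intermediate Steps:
q = -7551 (q = 1171 - 8722 = -7551)
-330 - q = -330 - 1*(-7551) = -330 + 7551 = 7221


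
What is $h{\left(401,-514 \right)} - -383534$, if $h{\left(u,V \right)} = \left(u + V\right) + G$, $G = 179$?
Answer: $383600$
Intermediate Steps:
$h{\left(u,V \right)} = 179 + V + u$ ($h{\left(u,V \right)} = \left(u + V\right) + 179 = \left(V + u\right) + 179 = 179 + V + u$)
$h{\left(401,-514 \right)} - -383534 = \left(179 - 514 + 401\right) - -383534 = 66 + 383534 = 383600$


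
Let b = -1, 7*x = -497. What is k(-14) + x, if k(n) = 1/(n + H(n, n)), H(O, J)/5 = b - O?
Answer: -3620/51 ≈ -70.980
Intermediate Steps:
x = -71 (x = (1/7)*(-497) = -71)
H(O, J) = -5 - 5*O (H(O, J) = 5*(-1 - O) = -5 - 5*O)
k(n) = 1/(-5 - 4*n) (k(n) = 1/(n + (-5 - 5*n)) = 1/(-5 - 4*n))
k(-14) + x = -1/(5 + 4*(-14)) - 71 = -1/(5 - 56) - 71 = -1/(-51) - 71 = -1*(-1/51) - 71 = 1/51 - 71 = -3620/51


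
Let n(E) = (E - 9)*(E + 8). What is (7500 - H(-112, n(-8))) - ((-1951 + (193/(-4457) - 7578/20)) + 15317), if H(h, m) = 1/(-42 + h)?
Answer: -9415476362/1715945 ≈ -5487.0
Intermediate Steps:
n(E) = (-9 + E)*(8 + E)
(7500 - H(-112, n(-8))) - ((-1951 + (193/(-4457) - 7578/20)) + 15317) = (7500 - 1/(-42 - 112)) - ((-1951 + (193/(-4457) - 7578/20)) + 15317) = (7500 - 1/(-154)) - ((-1951 + (193*(-1/4457) - 7578*1/20)) + 15317) = (7500 - 1*(-1/154)) - ((-1951 + (-193/4457 - 3789/10)) + 15317) = (7500 + 1/154) - ((-1951 - 16889503/44570) + 15317) = 1155001/154 - (-103845573/44570 + 15317) = 1155001/154 - 1*578833117/44570 = 1155001/154 - 578833117/44570 = -9415476362/1715945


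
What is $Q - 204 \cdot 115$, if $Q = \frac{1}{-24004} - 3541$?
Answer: $- \frac{648132005}{24004} \approx -27001.0$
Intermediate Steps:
$Q = - \frac{84998165}{24004}$ ($Q = - \frac{1}{24004} - 3541 = - \frac{84998165}{24004} \approx -3541.0$)
$Q - 204 \cdot 115 = - \frac{84998165}{24004} - 204 \cdot 115 = - \frac{84998165}{24004} - 23460 = - \frac{648132005}{24004}$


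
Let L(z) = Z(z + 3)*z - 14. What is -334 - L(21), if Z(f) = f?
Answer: -824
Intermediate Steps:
L(z) = -14 + z*(3 + z) (L(z) = (z + 3)*z - 14 = (3 + z)*z - 14 = z*(3 + z) - 14 = -14 + z*(3 + z))
-334 - L(21) = -334 - (-14 + 21*(3 + 21)) = -334 - (-14 + 21*24) = -334 - (-14 + 504) = -334 - 1*490 = -334 - 490 = -824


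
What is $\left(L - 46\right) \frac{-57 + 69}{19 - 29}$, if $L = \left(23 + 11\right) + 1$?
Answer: $\frac{66}{5} \approx 13.2$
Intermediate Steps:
$L = 35$ ($L = 34 + 1 = 35$)
$\left(L - 46\right) \frac{-57 + 69}{19 - 29} = \left(35 - 46\right) \frac{-57 + 69}{19 - 29} = - 11 \frac{12}{-10} = - 11 \cdot 12 \left(- \frac{1}{10}\right) = \left(-11\right) \left(- \frac{6}{5}\right) = \frac{66}{5}$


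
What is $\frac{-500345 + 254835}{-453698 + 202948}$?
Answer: $\frac{24551}{25075} \approx 0.9791$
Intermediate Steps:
$\frac{-500345 + 254835}{-453698 + 202948} = - \frac{245510}{-250750} = \left(-245510\right) \left(- \frac{1}{250750}\right) = \frac{24551}{25075}$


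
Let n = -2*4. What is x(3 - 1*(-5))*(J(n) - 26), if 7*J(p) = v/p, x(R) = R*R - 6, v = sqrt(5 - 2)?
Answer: -1508 - 29*sqrt(3)/28 ≈ -1509.8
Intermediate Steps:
v = sqrt(3) ≈ 1.7320
n = -8
x(R) = -6 + R**2 (x(R) = R**2 - 6 = -6 + R**2)
J(p) = sqrt(3)/(7*p) (J(p) = (sqrt(3)/p)/7 = sqrt(3)/(7*p))
x(3 - 1*(-5))*(J(n) - 26) = (-6 + (3 - 1*(-5))**2)*((1/7)*sqrt(3)/(-8) - 26) = (-6 + (3 + 5)**2)*((1/7)*sqrt(3)*(-1/8) - 26) = (-6 + 8**2)*(-sqrt(3)/56 - 26) = (-6 + 64)*(-26 - sqrt(3)/56) = 58*(-26 - sqrt(3)/56) = -1508 - 29*sqrt(3)/28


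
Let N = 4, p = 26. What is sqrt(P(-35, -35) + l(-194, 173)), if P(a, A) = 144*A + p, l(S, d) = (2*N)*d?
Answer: 11*I*sqrt(30) ≈ 60.25*I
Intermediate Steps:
l(S, d) = 8*d (l(S, d) = (2*4)*d = 8*d)
P(a, A) = 26 + 144*A (P(a, A) = 144*A + 26 = 26 + 144*A)
sqrt(P(-35, -35) + l(-194, 173)) = sqrt((26 + 144*(-35)) + 8*173) = sqrt((26 - 5040) + 1384) = sqrt(-5014 + 1384) = sqrt(-3630) = 11*I*sqrt(30)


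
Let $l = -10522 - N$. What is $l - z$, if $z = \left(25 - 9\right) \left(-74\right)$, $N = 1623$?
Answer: $-10961$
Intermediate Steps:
$l = -12145$ ($l = -10522 - 1623 = -12145$)
$z = -1184$ ($z = 16 \left(-74\right) = -1184$)
$l - z = -12145 - -1184 = -12145 + 1184 = -10961$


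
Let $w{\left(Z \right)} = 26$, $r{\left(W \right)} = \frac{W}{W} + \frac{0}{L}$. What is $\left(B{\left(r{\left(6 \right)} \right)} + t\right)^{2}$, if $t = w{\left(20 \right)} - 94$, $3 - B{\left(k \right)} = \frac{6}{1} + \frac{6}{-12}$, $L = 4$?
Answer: $\frac{19881}{4} \approx 4970.3$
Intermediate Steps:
$r{\left(W \right)} = 1$ ($r{\left(W \right)} = \frac{W}{W} + \frac{0}{4} = 1 + 0 \cdot \frac{1}{4} = 1 + 0 = 1$)
$B{\left(k \right)} = - \frac{5}{2}$ ($B{\left(k \right)} = 3 - \left(\frac{6}{1} + \frac{6}{-12}\right) = 3 - \left(6 \cdot 1 + 6 \left(- \frac{1}{12}\right)\right) = 3 - \left(6 - \frac{1}{2}\right) = 3 - \frac{11}{2} = - \frac{5}{2}$)
$t = -68$ ($t = 26 - 94 = -68$)
$\left(B{\left(r{\left(6 \right)} \right)} + t\right)^{2} = \left(- \frac{5}{2} - 68\right)^{2} = \left(- \frac{141}{2}\right)^{2} = \frac{19881}{4}$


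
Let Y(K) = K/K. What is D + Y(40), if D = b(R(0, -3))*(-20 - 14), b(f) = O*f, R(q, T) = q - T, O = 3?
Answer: -305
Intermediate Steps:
Y(K) = 1
b(f) = 3*f
D = -306 (D = (3*(0 - 1*(-3)))*(-20 - 14) = (3*(0 + 3))*(-34) = (3*3)*(-34) = 9*(-34) = -306)
D + Y(40) = -306 + 1 = -305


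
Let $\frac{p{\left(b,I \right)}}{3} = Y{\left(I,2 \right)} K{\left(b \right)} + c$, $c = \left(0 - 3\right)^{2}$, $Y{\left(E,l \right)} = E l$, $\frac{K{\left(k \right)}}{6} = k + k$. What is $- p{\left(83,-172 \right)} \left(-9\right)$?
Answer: $-9250605$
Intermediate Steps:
$K{\left(k \right)} = 12 k$ ($K{\left(k \right)} = 6 \left(k + k\right) = 6 \cdot 2 k = 12 k$)
$c = 9$ ($c = \left(-3\right)^{2} = 9$)
$p{\left(b,I \right)} = 27 + 72 I b$ ($p{\left(b,I \right)} = 3 \left(I 2 \cdot 12 b + 9\right) = 3 \left(2 I 12 b + 9\right) = 3 \left(24 I b + 9\right) = 3 \left(9 + 24 I b\right) = 27 + 72 I b$)
$- p{\left(83,-172 \right)} \left(-9\right) = - \left(27 + 72 \left(-172\right) 83\right) \left(-9\right) = - \left(27 - 1027872\right) \left(-9\right) = - \left(-1027845\right) \left(-9\right) = \left(-1\right) 9250605 = -9250605$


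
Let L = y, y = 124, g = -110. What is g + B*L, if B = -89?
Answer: -11146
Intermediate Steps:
L = 124
g + B*L = -110 - 89*124 = -110 - 11036 = -11146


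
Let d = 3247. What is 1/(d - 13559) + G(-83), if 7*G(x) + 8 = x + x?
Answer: -1794295/72184 ≈ -24.857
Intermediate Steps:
G(x) = -8/7 + 2*x/7 (G(x) = -8/7 + (x + x)/7 = -8/7 + (2*x)/7 = -8/7 + 2*x/7)
1/(d - 13559) + G(-83) = 1/(3247 - 13559) + (-8/7 + (2/7)*(-83)) = 1/(-10312) + (-8/7 - 166/7) = -1/10312 - 174/7 = -1794295/72184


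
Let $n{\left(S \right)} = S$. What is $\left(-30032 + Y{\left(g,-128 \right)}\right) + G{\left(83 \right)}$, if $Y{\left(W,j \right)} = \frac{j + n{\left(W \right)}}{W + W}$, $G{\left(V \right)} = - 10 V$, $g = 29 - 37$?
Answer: $- \frac{61707}{2} \approx -30854.0$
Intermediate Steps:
$g = -8$ ($g = 29 - 37 = -8$)
$Y{\left(W,j \right)} = \frac{W + j}{2 W}$ ($Y{\left(W,j \right)} = \frac{j + W}{W + W} = \frac{W + j}{2 W}$)
$\left(-30032 + Y{\left(g,-128 \right)}\right) + G{\left(83 \right)} = \left(-30032 + \frac{-8 - 128}{2 \left(-8\right)}\right) - 830 = \left(-30032 + \frac{1}{2} \left(- \frac{1}{8}\right) \left(-136\right)\right) - 830 = \left(-30032 + \frac{17}{2}\right) - 830 = - \frac{60047}{2} - 830 = - \frac{61707}{2}$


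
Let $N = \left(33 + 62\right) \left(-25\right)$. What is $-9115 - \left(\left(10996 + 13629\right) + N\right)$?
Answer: $-31365$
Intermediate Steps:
$N = -2375$ ($N = 95 \left(-25\right) = -2375$)
$-9115 - \left(\left(10996 + 13629\right) + N\right) = -9115 - \left(\left(10996 + 13629\right) - 2375\right) = -9115 - \left(24625 - 2375\right) = -9115 - 22250 = -31365$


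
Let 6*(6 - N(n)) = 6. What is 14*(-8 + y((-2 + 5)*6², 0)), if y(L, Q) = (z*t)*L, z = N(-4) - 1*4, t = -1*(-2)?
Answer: 2912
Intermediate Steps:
N(n) = 5 (N(n) = 6 - ⅙*6 = 6 - 1 = 5)
t = 2
z = 1 (z = 5 - 1*4 = 5 - 4 = 1)
y(L, Q) = 2*L (y(L, Q) = (1*2)*L = 2*L)
14*(-8 + y((-2 + 5)*6², 0)) = 14*(-8 + 2*((-2 + 5)*6²)) = 14*(-8 + 2*(3*36)) = 14*(-8 + 2*108) = 14*(-8 + 216) = 14*208 = 2912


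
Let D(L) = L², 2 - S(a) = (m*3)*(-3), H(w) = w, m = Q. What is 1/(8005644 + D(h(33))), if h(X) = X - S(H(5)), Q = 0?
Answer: 1/8006605 ≈ 1.2490e-7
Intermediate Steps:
m = 0
S(a) = 2 (S(a) = 2 - 0*3*(-3) = 2 - 0*(-3) = 2 - 1*0 = 2 + 0 = 2)
h(X) = -2 + X (h(X) = X - 1*2 = X - 2 = -2 + X)
1/(8005644 + D(h(33))) = 1/(8005644 + (-2 + 33)²) = 1/(8005644 + 31²) = 1/(8005644 + 961) = 1/8006605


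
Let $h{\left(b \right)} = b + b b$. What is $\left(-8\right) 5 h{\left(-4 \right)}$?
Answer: $-480$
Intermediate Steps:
$h{\left(b \right)} = b + b^{2}$
$\left(-8\right) 5 h{\left(-4 \right)} = \left(-8\right) 5 \left(- 4 \left(1 - 4\right)\right) = - 40 \left(\left(-4\right) \left(-3\right)\right) = \left(-40\right) 12 = -480$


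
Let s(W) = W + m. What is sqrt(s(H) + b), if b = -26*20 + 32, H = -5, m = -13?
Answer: I*sqrt(506) ≈ 22.494*I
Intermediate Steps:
b = -488 (b = -520 + 32 = -488)
s(W) = -13 + W (s(W) = W - 13 = -13 + W)
sqrt(s(H) + b) = sqrt((-13 - 5) - 488) = sqrt(-18 - 488) = sqrt(-506) = I*sqrt(506)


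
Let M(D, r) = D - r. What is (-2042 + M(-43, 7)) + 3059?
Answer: 967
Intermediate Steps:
(-2042 + M(-43, 7)) + 3059 = (-2042 + (-43 - 1*7)) + 3059 = (-2042 + (-43 - 7)) + 3059 = (-2042 - 50) + 3059 = -2092 + 3059 = 967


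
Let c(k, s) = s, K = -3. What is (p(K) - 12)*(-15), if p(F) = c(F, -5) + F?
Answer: 300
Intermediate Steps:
p(F) = -5 + F
(p(K) - 12)*(-15) = ((-5 - 3) - 12)*(-15) = (-8 - 12)*(-15) = -20*(-15) = 300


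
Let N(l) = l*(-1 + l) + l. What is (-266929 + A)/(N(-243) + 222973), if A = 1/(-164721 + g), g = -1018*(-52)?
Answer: -14919329133/15762914635 ≈ -0.94648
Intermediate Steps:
g = 52936
N(l) = l + l*(-1 + l)
A = -1/111785 (A = 1/(-164721 + 52936) = 1/(-111785) = -1/111785 ≈ -8.9457e-6)
(-266929 + A)/(N(-243) + 222973) = (-266929 - 1/111785)/((-243)² + 222973) = -29838658266/(111785*(59049 + 222973)) = -29838658266/111785/282022 = -29838658266/111785*1/282022 = -14919329133/15762914635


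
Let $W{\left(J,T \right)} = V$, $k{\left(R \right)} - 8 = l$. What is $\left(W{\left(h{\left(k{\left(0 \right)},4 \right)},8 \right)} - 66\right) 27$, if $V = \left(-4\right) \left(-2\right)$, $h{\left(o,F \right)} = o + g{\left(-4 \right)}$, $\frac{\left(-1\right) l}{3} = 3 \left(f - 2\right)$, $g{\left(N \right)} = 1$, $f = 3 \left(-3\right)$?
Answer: $-1566$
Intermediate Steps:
$f = -9$
$l = 99$ ($l = - 3 \cdot 3 \left(-9 - 2\right) = - 3 \cdot 3 \left(-11\right) = \left(-3\right) \left(-33\right) = 99$)
$k{\left(R \right)} = 107$ ($k{\left(R \right)} = 8 + 99 = 107$)
$h{\left(o,F \right)} = 1 + o$ ($h{\left(o,F \right)} = o + 1 = 1 + o$)
$V = 8$
$W{\left(J,T \right)} = 8$
$\left(W{\left(h{\left(k{\left(0 \right)},4 \right)},8 \right)} - 66\right) 27 = \left(8 - 66\right) 27 = \left(-58\right) 27 = -1566$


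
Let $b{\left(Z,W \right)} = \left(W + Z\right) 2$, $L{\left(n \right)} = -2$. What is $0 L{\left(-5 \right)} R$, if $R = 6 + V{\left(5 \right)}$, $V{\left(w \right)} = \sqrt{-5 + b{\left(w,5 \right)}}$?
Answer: $0$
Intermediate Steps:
$b{\left(Z,W \right)} = 2 W + 2 Z$
$V{\left(w \right)} = \sqrt{5 + 2 w}$ ($V{\left(w \right)} = \sqrt{-5 + \left(2 \cdot 5 + 2 w\right)} = \sqrt{-5 + \left(10 + 2 w\right)} = \sqrt{5 + 2 w}$)
$R = 6 + \sqrt{15}$ ($R = 6 + \sqrt{5 + 2 \cdot 5} = 6 + \sqrt{5 + 10} = 6 + \sqrt{15} \approx 9.873$)
$0 L{\left(-5 \right)} R = 0 \left(-2\right) \left(6 + \sqrt{15}\right) = 0 \left(6 + \sqrt{15}\right) = 0$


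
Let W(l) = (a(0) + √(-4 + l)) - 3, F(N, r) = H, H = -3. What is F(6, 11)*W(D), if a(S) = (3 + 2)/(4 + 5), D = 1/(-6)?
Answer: 22/3 - 5*I*√6/2 ≈ 7.3333 - 6.1237*I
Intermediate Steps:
F(N, r) = -3
D = -⅙ ≈ -0.16667
a(S) = 5/9
W(l) = -22/9 + √(-4 + l) (W(l) = (5/9 + √(-4 + l)) - 3 = -22/9 + √(-4 + l))
F(6, 11)*W(D) = -3*(-22/9 + √(-4 - ⅙)) = -3*(-22/9 + √(-25/6)) = -3*(-22/9 + 5*I*√6/6) = 22/3 - 5*I*√6/2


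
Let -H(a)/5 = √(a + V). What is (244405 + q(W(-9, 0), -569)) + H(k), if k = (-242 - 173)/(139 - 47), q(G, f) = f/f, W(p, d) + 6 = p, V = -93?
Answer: 244406 - 5*I*√206333/46 ≈ 2.4441e+5 - 49.374*I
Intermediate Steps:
W(p, d) = -6 + p
q(G, f) = 1
k = -415/92 ≈ -4.5109
H(a) = -5*√(-93 + a) (H(a) = -5*√(a - 93) = -5*√(-93 + a))
(244405 + q(W(-9, 0), -569)) + H(k) = (244405 + 1) - 5*√(-93 - 415/92) = 244406 - 5*I*√206333/46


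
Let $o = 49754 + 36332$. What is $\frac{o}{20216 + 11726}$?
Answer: $\frac{43043}{15971} \approx 2.6951$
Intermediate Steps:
$o = 86086$
$\frac{o}{20216 + 11726} = \frac{86086}{20216 + 11726} = \frac{86086}{31942} = 86086 \cdot \frac{1}{31942} = \frac{43043}{15971}$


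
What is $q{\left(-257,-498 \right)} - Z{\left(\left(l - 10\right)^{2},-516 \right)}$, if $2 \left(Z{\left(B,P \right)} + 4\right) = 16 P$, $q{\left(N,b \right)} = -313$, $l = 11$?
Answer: $3819$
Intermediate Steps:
$Z{\left(B,P \right)} = -4 + 8 P$ ($Z{\left(B,P \right)} = -4 + \frac{16 P}{2} = -4 + 8 P$)
$q{\left(-257,-498 \right)} - Z{\left(\left(l - 10\right)^{2},-516 \right)} = -313 - \left(-4 + 8 \left(-516\right)\right) = -313 - \left(-4 - 4128\right) = -313 - -4132 = -313 + 4132 = 3819$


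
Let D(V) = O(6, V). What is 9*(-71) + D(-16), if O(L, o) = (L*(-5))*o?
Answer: -159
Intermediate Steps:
O(L, o) = -5*L*o (O(L, o) = (-5*L)*o = -5*L*o)
D(V) = -30*V (D(V) = -5*6*V = -30*V)
9*(-71) + D(-16) = 9*(-71) - 30*(-16) = -639 + 480 = -159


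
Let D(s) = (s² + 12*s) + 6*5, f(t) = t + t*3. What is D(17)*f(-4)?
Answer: -8368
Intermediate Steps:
f(t) = 4*t (f(t) = t + 3*t = 4*t)
D(s) = 30 + s² + 12*s (D(s) = (s² + 12*s) + 30 = 30 + s² + 12*s)
D(17)*f(-4) = (30 + 17² + 12*17)*(4*(-4)) = (30 + 289 + 204)*(-16) = 523*(-16) = -8368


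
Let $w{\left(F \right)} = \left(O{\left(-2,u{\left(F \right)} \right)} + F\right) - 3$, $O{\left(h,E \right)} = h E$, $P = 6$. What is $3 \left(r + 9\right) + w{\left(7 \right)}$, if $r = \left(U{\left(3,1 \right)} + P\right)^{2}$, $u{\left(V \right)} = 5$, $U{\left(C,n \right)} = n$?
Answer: $168$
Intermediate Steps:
$r = 49$ ($r = \left(1 + 6\right)^{2} = 7^{2} = 49$)
$O{\left(h,E \right)} = E h$
$w{\left(F \right)} = -13 + F$ ($w{\left(F \right)} = \left(5 \left(-2\right) + F\right) - 3 = \left(-10 + F\right) - 3 = -13 + F$)
$3 \left(r + 9\right) + w{\left(7 \right)} = 3 \left(49 + 9\right) + \left(-13 + 7\right) = 3 \cdot 58 - 6 = 174 - 6 = 168$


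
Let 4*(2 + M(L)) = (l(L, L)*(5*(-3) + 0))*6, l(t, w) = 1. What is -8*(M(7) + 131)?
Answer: -852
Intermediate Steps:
M(L) = -49/2 (M(L) = -2 + ((1*(5*(-3) + 0))*6)/4 = -2 + ((1*(-15 + 0))*6)/4 = -2 + ((1*(-15))*6)/4 = -2 + (-15*6)/4 = -2 + (¼)*(-90) = -2 - 45/2 = -49/2)
-8*(M(7) + 131) = -8*(-49/2 + 131) = -8*213/2 = -852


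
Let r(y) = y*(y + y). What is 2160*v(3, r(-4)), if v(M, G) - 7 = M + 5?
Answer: 32400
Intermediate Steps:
r(y) = 2*y² (r(y) = y*(2*y) = 2*y²)
v(M, G) = 12 + M (v(M, G) = 7 + (M + 5) = 7 + (5 + M) = 12 + M)
2160*v(3, r(-4)) = 2160*(12 + 3) = 2160*15 = 32400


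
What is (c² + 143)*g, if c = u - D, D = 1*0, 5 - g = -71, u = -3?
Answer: 11552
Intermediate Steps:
g = 76 (g = 5 - 1*(-71) = 5 + 71 = 76)
D = 0
c = -3 (c = -3 - 1*0 = -3 + 0 = -3)
(c² + 143)*g = ((-3)² + 143)*76 = (9 + 143)*76 = 152*76 = 11552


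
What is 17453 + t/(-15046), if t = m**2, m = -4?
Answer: 131298911/7523 ≈ 17453.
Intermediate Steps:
t = 16 (t = (-4)**2 = 16)
17453 + t/(-15046) = 17453 + 16/(-15046) = 17453 + 16*(-1/15046) = 17453 - 8/7523 = 131298911/7523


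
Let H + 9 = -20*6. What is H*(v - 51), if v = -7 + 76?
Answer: -2322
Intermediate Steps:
H = -129 (H = -9 - 20*6 = -9 - 120 = -129)
v = 69
H*(v - 51) = -129*(69 - 51) = -129*18 = -2322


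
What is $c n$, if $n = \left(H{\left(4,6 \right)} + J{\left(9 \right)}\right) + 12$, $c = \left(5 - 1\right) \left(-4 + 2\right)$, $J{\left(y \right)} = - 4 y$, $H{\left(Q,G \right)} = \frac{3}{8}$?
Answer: $189$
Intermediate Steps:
$H{\left(Q,G \right)} = \frac{3}{8}$ ($H{\left(Q,G \right)} = 3 \cdot \frac{1}{8} = \frac{3}{8}$)
$c = -8$ ($c = 4 \left(-2\right) = -8$)
$n = - \frac{189}{8}$ ($n = \left(\frac{3}{8} - 36\right) + 12 = - \frac{285}{8} + 12 = - \frac{189}{8} \approx -23.625$)
$c n = \left(-8\right) \left(- \frac{189}{8}\right) = 189$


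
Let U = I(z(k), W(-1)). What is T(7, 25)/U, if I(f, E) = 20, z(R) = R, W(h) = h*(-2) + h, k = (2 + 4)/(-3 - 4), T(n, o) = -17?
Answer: -17/20 ≈ -0.85000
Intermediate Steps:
k = -6/7 (k = 6/(-7) = 6*(-1/7) = -6/7 ≈ -0.85714)
W(h) = -h (W(h) = -2*h + h = -h)
U = 20
T(7, 25)/U = -17/20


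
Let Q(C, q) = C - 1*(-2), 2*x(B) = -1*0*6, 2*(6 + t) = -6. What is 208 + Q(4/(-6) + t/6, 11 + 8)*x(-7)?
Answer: 208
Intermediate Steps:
t = -9 (t = -6 + (1/2)*(-6) = -6 - 3 = -9)
x(B) = 0 (x(B) = (-1*0*6)/2 = (0*6)/2 = (1/2)*0 = 0)
Q(C, q) = 2 + C (Q(C, q) = C + 2 = 2 + C)
208 + Q(4/(-6) + t/6, 11 + 8)*x(-7) = 208 + (2 + (4/(-6) - 9/6))*0 = 208 + (2 + (4*(-1/6) - 9*1/6))*0 = 208 + (2 + (-2/3 - 3/2))*0 = 208 + (2 - 13/6)*0 = 208 - 1/6*0 = 208 + 0 = 208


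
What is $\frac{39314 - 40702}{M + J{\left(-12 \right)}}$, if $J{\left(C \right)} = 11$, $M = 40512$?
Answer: $- \frac{1388}{40523} \approx -0.034252$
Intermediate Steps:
$\frac{39314 - 40702}{M + J{\left(-12 \right)}} = \frac{39314 - 40702}{40512 + 11} = - \frac{1388}{40523}$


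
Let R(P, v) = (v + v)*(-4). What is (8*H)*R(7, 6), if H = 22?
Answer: -8448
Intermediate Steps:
R(P, v) = -8*v (R(P, v) = (2*v)*(-4) = -8*v)
(8*H)*R(7, 6) = (8*22)*(-8*6) = 176*(-48) = -8448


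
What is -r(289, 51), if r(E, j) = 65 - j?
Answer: -14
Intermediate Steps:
-r(289, 51) = -(65 - 1*51) = -(65 - 51) = -1*14 = -14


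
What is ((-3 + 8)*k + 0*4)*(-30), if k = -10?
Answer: 1500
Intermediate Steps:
((-3 + 8)*k + 0*4)*(-30) = ((-3 + 8)*(-10) + 0*4)*(-30) = (5*(-10) + 0)*(-30) = (-50 + 0)*(-30) = -50*(-30) = 1500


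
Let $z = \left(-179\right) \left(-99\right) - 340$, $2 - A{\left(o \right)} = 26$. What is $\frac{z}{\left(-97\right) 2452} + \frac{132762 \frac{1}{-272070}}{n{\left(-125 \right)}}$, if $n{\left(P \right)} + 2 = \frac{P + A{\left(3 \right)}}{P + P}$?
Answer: $\frac{207811179961}{757109539836} \approx 0.27448$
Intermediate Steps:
$A{\left(o \right)} = -24$ ($A{\left(o \right)} = 2 - 26 = -24$)
$z = 17381$ ($z = 17721 - 340 = 17381$)
$n{\left(P \right)} = -2 + \frac{-24 + P}{2 P}$ ($n{\left(P \right)} = -2 + \frac{P - 24}{P + P} = -2 + \frac{-24 + P}{2 P}$)
$\frac{z}{\left(-97\right) 2452} + \frac{132762 \frac{1}{-272070}}{n{\left(-125 \right)}} = \frac{17381}{\left(-97\right) 2452} + \frac{132762 \frac{1}{-272070}}{- \frac{3}{2} - \frac{12}{-125}} = \frac{17381}{-237844} + \frac{132762 \left(- \frac{1}{272070}\right)}{- \frac{3}{2} - - \frac{12}{125}} = 17381 \left(- \frac{1}{237844}\right) - \frac{22127}{45345 \left(- \frac{3}{2} + \frac{12}{125}\right)} = - \frac{17381}{237844} - \frac{22127}{45345 \left(- \frac{351}{250}\right)} = - \frac{17381}{237844} - - \frac{1106350}{3183219} = - \frac{17381}{237844} + \frac{1106350}{3183219} = \frac{207811179961}{757109539836}$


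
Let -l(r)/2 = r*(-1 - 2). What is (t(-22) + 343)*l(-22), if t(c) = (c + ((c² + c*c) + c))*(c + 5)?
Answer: 2028180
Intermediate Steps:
l(r) = 6*r (l(r) = -2*r*(-1 - 2) = -2*r*(-3) = -(-6)*r = 6*r)
t(c) = (5 + c)*(2*c + 2*c²) (t(c) = (c + ((c² + c²) + c))*(5 + c) = (c + (2*c² + c))*(5 + c) = (c + (c + 2*c²))*(5 + c) = (2*c + 2*c²)*(5 + c) = (5 + c)*(2*c + 2*c²))
(t(-22) + 343)*l(-22) = (2*(-22)*(5 + (-22)² + 6*(-22)) + 343)*(6*(-22)) = (2*(-22)*(5 + 484 - 132) + 343)*(-132) = (2*(-22)*357 + 343)*(-132) = (-15708 + 343)*(-132) = -15365*(-132) = 2028180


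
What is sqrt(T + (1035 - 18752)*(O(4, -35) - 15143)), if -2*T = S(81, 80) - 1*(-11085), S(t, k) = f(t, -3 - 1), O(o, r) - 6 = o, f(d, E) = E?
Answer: sqrt(1072423282)/2 ≈ 16374.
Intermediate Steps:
O(o, r) = 6 + o
S(t, k) = -4 (S(t, k) = -3 - 1 = -4)
T = -11081/2 (T = -(-4 - 1*(-11085))/2 = -(-4 + 11085)/2 = -1/2*11081 = -11081/2 ≈ -5540.5)
sqrt(T + (1035 - 18752)*(O(4, -35) - 15143)) = sqrt(-11081/2 + (1035 - 18752)*((6 + 4) - 15143)) = sqrt(-11081/2 - 17717*(10 - 15143)) = sqrt(-11081/2 - 17717*(-15133)) = sqrt(-11081/2 + 268111361) = sqrt(536211641/2) = sqrt(1072423282)/2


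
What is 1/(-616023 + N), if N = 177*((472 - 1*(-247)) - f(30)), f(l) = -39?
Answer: -1/481857 ≈ -2.0753e-6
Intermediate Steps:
N = 134166 (N = 177*((472 - 1*(-247)) - 1*(-39)) = 177*((472 + 247) + 39) = 177*(719 + 39) = 177*758 = 134166)
1/(-616023 + N) = 1/(-616023 + 134166) = 1/(-481857) = -1/481857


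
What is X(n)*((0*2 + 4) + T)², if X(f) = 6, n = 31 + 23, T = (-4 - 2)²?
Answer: 9600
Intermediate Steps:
T = 36 (T = (-6)² = 36)
n = 54
X(n)*((0*2 + 4) + T)² = 6*((0*2 + 4) + 36)² = 6*((0 + 4) + 36)² = 6*(4 + 36)² = 6*40² = 6*1600 = 9600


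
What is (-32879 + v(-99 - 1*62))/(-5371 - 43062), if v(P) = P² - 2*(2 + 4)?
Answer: 410/2849 ≈ 0.14391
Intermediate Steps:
v(P) = -12 + P² (v(P) = P² - 2*6 = P² - 12 = -12 + P²)
(-32879 + v(-99 - 1*62))/(-5371 - 43062) = (-32879 + (-12 + (-99 - 1*62)²))/(-5371 - 43062) = (-32879 + (-12 + (-99 - 62)²))/(-48433) = (-32879 + (-12 + (-161)²))*(-1/48433) = (-32879 + (-12 + 25921))*(-1/48433) = (-32879 + 25909)*(-1/48433) = -6970*(-1/48433) = 410/2849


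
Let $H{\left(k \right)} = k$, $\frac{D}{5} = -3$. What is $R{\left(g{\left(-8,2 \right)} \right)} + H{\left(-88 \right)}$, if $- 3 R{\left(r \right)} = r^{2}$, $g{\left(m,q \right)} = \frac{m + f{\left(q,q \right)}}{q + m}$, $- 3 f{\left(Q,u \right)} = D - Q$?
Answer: $- \frac{85585}{972} \approx -88.05$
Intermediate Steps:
$D = -15$ ($D = 5 \left(-3\right) = -15$)
$f{\left(Q,u \right)} = 5 + \frac{Q}{3}$ ($f{\left(Q,u \right)} = - \frac{-15 - Q}{3} = 5 + \frac{Q}{3}$)
$g{\left(m,q \right)} = \frac{5 + m + \frac{q}{3}}{m + q}$ ($g{\left(m,q \right)} = \frac{m + \left(5 + \frac{q}{3}\right)}{q + m} = \frac{5 + m + \frac{q}{3}}{m + q}$)
$R{\left(r \right)} = - \frac{r^{2}}{3}$
$R{\left(g{\left(-8,2 \right)} \right)} + H{\left(-88 \right)} = - \frac{\left(\frac{5 - 8 + \frac{1}{3} \cdot 2}{-8 + 2}\right)^{2}}{3} - 88 = - \frac{\left(\frac{5 - 8 + \frac{2}{3}}{-6}\right)^{2}}{3} - 88 = - \frac{\left(\left(- \frac{1}{6}\right) \left(- \frac{7}{3}\right)\right)^{2}}{3} - 88 = - \frac{\left(\frac{7}{18}\right)^{2}}{3} - 88 = \left(- \frac{1}{3}\right) \frac{49}{324} - 88 = - \frac{49}{972} - 88 = - \frac{85585}{972}$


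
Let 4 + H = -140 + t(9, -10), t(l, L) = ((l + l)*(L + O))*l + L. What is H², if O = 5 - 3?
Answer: 2102500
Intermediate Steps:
O = 2
t(l, L) = L + 2*l²*(2 + L) (t(l, L) = ((l + l)*(L + 2))*l + L = ((2*l)*(2 + L))*l + L = (2*l*(2 + L))*l + L = 2*l²*(2 + L) + L = L + 2*l²*(2 + L))
H = -1450 (H = -4 + (-140 + (-10 + 4*9² + 2*(-10)*9²)) = -4 + (-140 + (-10 + 4*81 + 2*(-10)*81)) = -4 + (-140 + (-10 + 324 - 1620)) = -4 + (-140 - 1306) = -4 - 1446 = -1450)
H² = (-1450)² = 2102500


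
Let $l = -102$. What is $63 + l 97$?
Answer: $-9831$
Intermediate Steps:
$63 + l 97 = 63 - 9894 = -9831$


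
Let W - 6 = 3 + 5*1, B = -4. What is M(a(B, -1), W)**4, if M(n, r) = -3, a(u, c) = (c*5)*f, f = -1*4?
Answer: 81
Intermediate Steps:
f = -4
W = 14 (W = 6 + (3 + 5*1) = 6 + (3 + 5) = 6 + 8 = 14)
a(u, c) = -20*c (a(u, c) = (c*5)*(-4) = (5*c)*(-4) = -20*c)
M(a(B, -1), W)**4 = (-3)**4 = 81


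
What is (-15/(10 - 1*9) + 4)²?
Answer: 121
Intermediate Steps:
(-15/(10 - 1*9) + 4)² = (-15/(10 - 9) + 4)² = (-15/1 + 4)² = (-15*1 + 4)² = (-15 + 4)² = (-11)² = 121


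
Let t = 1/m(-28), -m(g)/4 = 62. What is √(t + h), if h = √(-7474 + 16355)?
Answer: √(-62 + 15376*√8881)/124 ≈ 9.7075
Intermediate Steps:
m(g) = -248 (m(g) = -4*62 = -248)
t = -1/248 (t = 1/(-248) = -1/248 ≈ -0.0040323)
h = √8881 ≈ 94.239
√(t + h) = √(-1/248 + √8881)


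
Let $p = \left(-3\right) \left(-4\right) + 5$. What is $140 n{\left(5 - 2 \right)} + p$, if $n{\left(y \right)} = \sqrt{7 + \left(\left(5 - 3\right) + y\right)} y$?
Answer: $17 + 840 \sqrt{3} \approx 1471.9$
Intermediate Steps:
$p = 17$ ($p = 12 + 5 = 17$)
$n{\left(y \right)} = y \sqrt{9 + y}$ ($n{\left(y \right)} = \sqrt{7 + \left(2 + y\right)} y = \sqrt{9 + y} y = y \sqrt{9 + y}$)
$140 n{\left(5 - 2 \right)} + p = 140 \left(5 - 2\right) \sqrt{9 + \left(5 - 2\right)} + 17 = 140 \cdot 3 \sqrt{9 + 3} + 17 = 140 \cdot 3 \sqrt{12} + 17 = 140 \cdot 3 \cdot 2 \sqrt{3} + 17 = 140 \cdot 6 \sqrt{3} + 17 = 840 \sqrt{3} + 17 = 17 + 840 \sqrt{3}$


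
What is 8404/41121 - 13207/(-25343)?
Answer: 756067619/1042129503 ≈ 0.72550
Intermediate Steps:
8404/41121 - 13207/(-25343) = 8404*(1/41121) - 13207*(-1/25343) = 8404/41121 + 13207/25343 = 756067619/1042129503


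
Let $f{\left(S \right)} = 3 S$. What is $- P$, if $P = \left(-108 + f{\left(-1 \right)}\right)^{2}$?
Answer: $-12321$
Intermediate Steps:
$P = 12321$ ($P = \left(-108 + 3 \left(-1\right)\right)^{2} = \left(-108 - 3\right)^{2} = \left(-111\right)^{2} = 12321$)
$- P = \left(-1\right) 12321 = -12321$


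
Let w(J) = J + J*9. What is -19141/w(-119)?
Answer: 19141/1190 ≈ 16.085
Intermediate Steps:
w(J) = 10*J (w(J) = J + 9*J = 10*J)
-19141/w(-119) = -19141/(10*(-119)) = -19141/(-1190) = -19141*(-1/1190) = 19141/1190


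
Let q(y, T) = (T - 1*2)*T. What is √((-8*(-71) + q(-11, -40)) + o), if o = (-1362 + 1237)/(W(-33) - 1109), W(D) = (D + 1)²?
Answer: 3*√72233/17 ≈ 47.429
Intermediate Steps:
W(D) = (1 + D)²
q(y, T) = T*(-2 + T) (q(y, T) = (T - 2)*T = (-2 + T)*T = T*(-2 + T))
o = 25/17 (o = (-1362 + 1237)/((1 - 33)² - 1109) = -125/((-32)² - 1109) = -125/(1024 - 1109) = -125/(-85) = -125*(-1/85) = 25/17 ≈ 1.4706)
√((-8*(-71) + q(-11, -40)) + o) = √((-8*(-71) - 40*(-2 - 40)) + 25/17) = √((568 - 40*(-42)) + 25/17) = √((568 + 1680) + 25/17) = √(2248 + 25/17) = √(38241/17) = 3*√72233/17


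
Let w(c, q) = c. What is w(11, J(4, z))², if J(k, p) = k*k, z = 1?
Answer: 121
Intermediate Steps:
J(k, p) = k²
w(11, J(4, z))² = 11² = 121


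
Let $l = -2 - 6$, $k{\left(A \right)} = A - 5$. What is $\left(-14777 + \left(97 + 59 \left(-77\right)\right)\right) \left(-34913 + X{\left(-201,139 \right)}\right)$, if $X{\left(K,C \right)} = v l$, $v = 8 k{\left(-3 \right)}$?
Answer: $661290423$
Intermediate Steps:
$k{\left(A \right)} = -5 + A$ ($k{\left(A \right)} = A - 5 = -5 + A$)
$l = -8$ ($l = -2 - 6 = -8$)
$v = -64$ ($v = 8 \left(-5 - 3\right) = 8 \left(-8\right) = -64$)
$X{\left(K,C \right)} = 512$ ($X{\left(K,C \right)} = \left(-64\right) \left(-8\right) = 512$)
$\left(-14777 + \left(97 + 59 \left(-77\right)\right)\right) \left(-34913 + X{\left(-201,139 \right)}\right) = \left(-14777 + \left(97 + 59 \left(-77\right)\right)\right) \left(-34913 + 512\right) = \left(-14777 + \left(97 - 4543\right)\right) \left(-34401\right) = \left(-14777 - 4446\right) \left(-34401\right) = \left(-19223\right) \left(-34401\right) = 661290423$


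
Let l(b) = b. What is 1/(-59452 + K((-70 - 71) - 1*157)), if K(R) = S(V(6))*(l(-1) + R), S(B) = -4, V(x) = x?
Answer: -1/58256 ≈ -1.7166e-5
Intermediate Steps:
K(R) = 4 - 4*R (K(R) = -4*(-1 + R) = 4 - 4*R)
1/(-59452 + K((-70 - 71) - 1*157)) = 1/(-59452 + (4 - 4*((-70 - 71) - 1*157))) = 1/(-59452 + (4 - 4*(-141 - 157))) = 1/(-59452 + (4 - 4*(-298))) = 1/(-59452 + (4 + 1192)) = 1/(-59452 + 1196) = 1/(-58256) = -1/58256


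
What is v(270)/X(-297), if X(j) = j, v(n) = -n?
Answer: 10/11 ≈ 0.90909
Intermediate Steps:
v(270)/X(-297) = -1*270/(-297) = -270*(-1/297) = 10/11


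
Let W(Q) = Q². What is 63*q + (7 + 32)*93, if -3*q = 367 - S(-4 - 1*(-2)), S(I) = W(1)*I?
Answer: -4122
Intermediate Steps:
S(I) = I (S(I) = 1²*I = 1*I = I)
q = -123 (q = -(367 - (-4 - 1*(-2)))/3 = -(367 - (-4 + 2))/3 = -(367 - 1*(-2))/3 = -(367 + 2)/3 = -⅓*369 = -123)
63*q + (7 + 32)*93 = 63*(-123) + (7 + 32)*93 = -7749 + 39*93 = -7749 + 3627 = -4122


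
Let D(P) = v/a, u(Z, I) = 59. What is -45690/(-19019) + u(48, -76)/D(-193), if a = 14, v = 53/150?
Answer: 2358875670/1008007 ≈ 2340.1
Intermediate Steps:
v = 53/150 (v = 53*(1/150) = 53/150 ≈ 0.35333)
D(P) = 53/2100 (D(P) = (53/150)/14 = (53/150)*(1/14) = 53/2100)
-45690/(-19019) + u(48, -76)/D(-193) = -45690/(-19019) + 59/(53/2100) = -45690*(-1/19019) + 59*(2100/53) = 45690/19019 + 123900/53 = 2358875670/1008007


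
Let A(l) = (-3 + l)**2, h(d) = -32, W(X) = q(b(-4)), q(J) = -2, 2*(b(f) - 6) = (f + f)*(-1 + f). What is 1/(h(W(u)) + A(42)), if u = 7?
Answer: 1/1489 ≈ 0.00067159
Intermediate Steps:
b(f) = 6 + f*(-1 + f) (b(f) = 6 + ((f + f)*(-1 + f))/2 = 6 + ((2*f)*(-1 + f))/2 = 6 + (2*f*(-1 + f))/2 = 6 + f*(-1 + f))
W(X) = -2
1/(h(W(u)) + A(42)) = 1/(-32 + (-3 + 42)**2) = 1/(-32 + 39**2) = 1/(-32 + 1521) = 1/1489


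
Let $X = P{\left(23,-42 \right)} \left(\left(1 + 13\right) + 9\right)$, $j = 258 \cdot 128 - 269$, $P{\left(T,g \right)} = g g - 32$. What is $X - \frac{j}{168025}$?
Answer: $\frac{1338682229}{33605} \approx 39836.0$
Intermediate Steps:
$P{\left(T,g \right)} = -32 + g^{2}$ ($P{\left(T,g \right)} = g^{2} - 32 = -32 + g^{2}$)
$j = 32755$ ($j = 33024 - 269 = 32755$)
$X = 39836$ ($X = \left(-32 + \left(-42\right)^{2}\right) \left(\left(1 + 13\right) + 9\right) = \left(-32 + 1764\right) \left(14 + 9\right) = 1732 \cdot 23 = 39836$)
$X - \frac{j}{168025} = 39836 - \frac{32755}{168025} = 39836 - 32755 \cdot \frac{1}{168025} = 39836 - \frac{6551}{33605} = \frac{1338682229}{33605}$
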